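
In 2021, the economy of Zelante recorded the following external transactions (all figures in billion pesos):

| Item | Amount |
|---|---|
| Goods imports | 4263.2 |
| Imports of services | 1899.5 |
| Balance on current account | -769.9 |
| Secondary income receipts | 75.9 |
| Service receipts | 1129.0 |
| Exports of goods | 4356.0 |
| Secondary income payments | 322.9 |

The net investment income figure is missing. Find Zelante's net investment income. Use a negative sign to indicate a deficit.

Current account = goods balance + services balance + net primary income + net secondary income
Sum of the known components = -924.7
Net investment income = CA - (known components) = -769.9 - (-924.7) = 154.8

154.8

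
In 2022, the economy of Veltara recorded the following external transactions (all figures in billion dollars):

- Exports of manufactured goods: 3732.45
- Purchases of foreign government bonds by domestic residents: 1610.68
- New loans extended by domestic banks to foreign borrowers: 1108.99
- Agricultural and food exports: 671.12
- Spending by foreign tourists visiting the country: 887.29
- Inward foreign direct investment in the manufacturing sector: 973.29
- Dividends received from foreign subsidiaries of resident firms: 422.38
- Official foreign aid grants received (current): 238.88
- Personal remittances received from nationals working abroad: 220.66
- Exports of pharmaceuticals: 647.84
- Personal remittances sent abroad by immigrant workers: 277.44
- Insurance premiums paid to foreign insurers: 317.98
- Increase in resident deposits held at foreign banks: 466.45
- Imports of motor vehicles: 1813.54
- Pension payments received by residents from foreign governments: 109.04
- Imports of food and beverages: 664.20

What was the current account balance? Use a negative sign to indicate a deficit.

Goods: -1813.54 - 664.20 + 3732.45 + 671.12 + 647.84 = 2573.67
Services: 887.29 - 317.98 = 569.31
Primary income: 422.38
Secondary income: -277.44 + 238.88 + 220.66 + 109.04 = 291.14
Current account = 2573.67 + 569.31 + 422.38 + 291.14 = 3856.50
(Excluded from the current account — financial account: purchases of foreign government bonds by domestic residents 1610.68, new loans extended by domestic banks to foreign borrowers 1108.99, inward foreign direct investment in the manufacturing sector 973.29, increase in resident deposits held at foreign banks 466.45.)

3856.50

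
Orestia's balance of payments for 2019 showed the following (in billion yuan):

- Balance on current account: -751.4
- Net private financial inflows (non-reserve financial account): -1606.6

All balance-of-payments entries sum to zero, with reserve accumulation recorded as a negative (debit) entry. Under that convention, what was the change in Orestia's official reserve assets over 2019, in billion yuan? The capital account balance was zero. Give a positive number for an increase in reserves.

-2358.0

Official reserve transactions balance = -((-751.4) + (-1606.6)) = 2358.0
An accumulation of reserves is recorded as a debit (negative entry), so the change in the stock of reserves is the negative of that balance.
Change in official reserves = -(2358.0) = -2358.0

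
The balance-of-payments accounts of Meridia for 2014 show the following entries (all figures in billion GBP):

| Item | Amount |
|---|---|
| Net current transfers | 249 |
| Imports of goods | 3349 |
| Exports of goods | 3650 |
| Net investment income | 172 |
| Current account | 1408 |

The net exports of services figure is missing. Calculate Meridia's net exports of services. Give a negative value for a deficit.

686

Current account = goods balance + services balance + net primary income + net secondary income
Sum of the known components = 722
Net exports of services = CA - (known components) = 1408 - 722 = 686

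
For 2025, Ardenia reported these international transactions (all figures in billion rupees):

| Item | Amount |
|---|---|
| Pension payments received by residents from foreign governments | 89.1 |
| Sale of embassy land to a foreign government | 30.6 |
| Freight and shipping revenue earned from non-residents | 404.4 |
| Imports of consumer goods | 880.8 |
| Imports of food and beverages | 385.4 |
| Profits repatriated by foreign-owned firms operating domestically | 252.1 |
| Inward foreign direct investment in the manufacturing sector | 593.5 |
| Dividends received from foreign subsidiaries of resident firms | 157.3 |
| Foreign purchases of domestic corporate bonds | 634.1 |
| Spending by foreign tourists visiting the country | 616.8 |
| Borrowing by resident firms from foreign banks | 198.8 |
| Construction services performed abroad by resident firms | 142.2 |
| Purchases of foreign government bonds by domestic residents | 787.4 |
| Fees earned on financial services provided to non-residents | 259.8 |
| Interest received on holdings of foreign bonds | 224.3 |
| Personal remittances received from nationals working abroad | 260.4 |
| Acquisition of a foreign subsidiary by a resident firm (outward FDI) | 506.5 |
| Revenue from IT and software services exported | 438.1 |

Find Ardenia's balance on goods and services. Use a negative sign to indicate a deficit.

Goods: -385.4 - 880.8 = -1266.2
Services: 616.8 + 438.1 + 259.8 + 142.2 + 404.4 = 1861.3
Trade balance = -1266.2 + 1861.3 = 595.1
(Excluded from the trade balance — secondary income: pension payments received by residents from foreign governments 89.1, personal remittances received from nationals working abroad 260.4; capital account: sale of embassy land to a foreign government 30.6; primary income: profits repatriated by foreign-owned firms operating domestically 252.1, dividends received from foreign subsidiaries of resident firms 157.3, interest received on holdings of foreign bonds 224.3; financial account: inward foreign direct investment in the manufacturing sector 593.5, foreign purchases of domestic corporate bonds 634.1, borrowing by resident firms from foreign banks 198.8, purchases of foreign government bonds by domestic residents 787.4, acquisition of a foreign subsidiary by a resident firm (outward FDI) 506.5.)

595.1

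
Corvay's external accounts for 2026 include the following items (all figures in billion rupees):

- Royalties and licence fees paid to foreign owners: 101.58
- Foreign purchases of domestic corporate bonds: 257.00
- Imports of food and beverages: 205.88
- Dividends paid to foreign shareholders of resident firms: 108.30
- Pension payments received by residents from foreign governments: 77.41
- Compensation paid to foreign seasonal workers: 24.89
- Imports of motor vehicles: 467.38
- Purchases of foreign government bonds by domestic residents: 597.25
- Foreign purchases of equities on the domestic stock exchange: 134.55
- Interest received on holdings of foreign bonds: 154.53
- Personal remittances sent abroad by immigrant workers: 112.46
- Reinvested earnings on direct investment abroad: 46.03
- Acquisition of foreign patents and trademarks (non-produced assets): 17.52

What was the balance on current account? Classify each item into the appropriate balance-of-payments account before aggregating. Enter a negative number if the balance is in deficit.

Goods: -205.88 - 467.38 = -673.26
Services: -101.58
Primary income: -24.89 + 154.53 + 46.03 - 108.30 = 67.37
Secondary income: 77.41 - 112.46 = -35.05
Current account = (-673.26) + (-101.58) + 67.37 + (-35.05) = -742.52
(Excluded from the current account — financial account: foreign purchases of domestic corporate bonds 257.00, purchases of foreign government bonds by domestic residents 597.25, foreign purchases of equities on the domestic stock exchange 134.55; capital account: acquisition of foreign patents and trademarks (non-produced assets) 17.52.)

-742.52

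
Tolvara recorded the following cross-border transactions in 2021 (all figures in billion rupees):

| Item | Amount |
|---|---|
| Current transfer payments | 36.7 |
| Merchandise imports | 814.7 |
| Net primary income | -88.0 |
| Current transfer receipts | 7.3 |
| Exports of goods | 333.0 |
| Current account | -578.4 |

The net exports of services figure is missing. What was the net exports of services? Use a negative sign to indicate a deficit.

Current account = goods balance + services balance + net primary income + net secondary income
Sum of the known components = -599.1
Net exports of services = CA - (known components) = -578.4 - (-599.1) = 20.7

20.7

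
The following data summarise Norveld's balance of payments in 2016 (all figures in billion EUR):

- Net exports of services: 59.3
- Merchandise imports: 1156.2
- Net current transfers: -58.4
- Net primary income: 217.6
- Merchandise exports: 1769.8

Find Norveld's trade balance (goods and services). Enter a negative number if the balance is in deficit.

672.9

Goods balance = 1769.8 - 1156.2 = 613.6
Services balance = 59.3
Trade balance (goods + services) = 613.6 + 59.3 = 672.9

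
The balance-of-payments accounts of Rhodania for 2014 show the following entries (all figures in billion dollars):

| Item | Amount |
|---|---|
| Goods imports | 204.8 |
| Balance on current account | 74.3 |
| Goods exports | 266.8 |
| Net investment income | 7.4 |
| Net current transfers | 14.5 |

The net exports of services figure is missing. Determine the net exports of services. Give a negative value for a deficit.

Current account = goods balance + services balance + net primary income + net secondary income
Sum of the known components = 83.9
Net exports of services = CA - (known components) = 74.3 - 83.9 = -9.6

-9.6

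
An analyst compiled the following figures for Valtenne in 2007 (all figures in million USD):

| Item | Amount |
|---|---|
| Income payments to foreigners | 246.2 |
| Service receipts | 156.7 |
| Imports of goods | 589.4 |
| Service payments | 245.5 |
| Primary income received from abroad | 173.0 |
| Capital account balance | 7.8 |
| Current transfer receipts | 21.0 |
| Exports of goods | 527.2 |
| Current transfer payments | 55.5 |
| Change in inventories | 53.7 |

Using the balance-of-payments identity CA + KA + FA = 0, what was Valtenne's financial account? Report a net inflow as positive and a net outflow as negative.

Goods balance = 527.2 - 589.4 = -62.2
Services balance = 156.7 - 245.5 = -88.8
Trade balance (goods + services) = -62.2 + (-88.8) = -151.0
Net primary income = 173.0 - 246.2 = -73.2
Net secondary income = 21.0 - 55.5 = -34.5
Current account = -151.0 + (-73.2) + (-34.5) = -258.7
Financial account = -(-258.7 + 7.8) = 250.9

250.9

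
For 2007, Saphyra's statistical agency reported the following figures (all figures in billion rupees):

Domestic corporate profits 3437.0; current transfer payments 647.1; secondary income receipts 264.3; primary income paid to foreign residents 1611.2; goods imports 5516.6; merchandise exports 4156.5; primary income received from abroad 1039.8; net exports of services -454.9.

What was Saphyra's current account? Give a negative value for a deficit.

Goods balance = 4156.5 - 5516.6 = -1360.1
Services balance = -454.9
Trade balance (goods + services) = -1360.1 + (-454.9) = -1815.0
Net primary income = 1039.8 - 1611.2 = -571.4
Net secondary income = 264.3 - 647.1 = -382.8
Current account = -1815.0 + (-571.4) + (-382.8) = -2769.2

-2769.2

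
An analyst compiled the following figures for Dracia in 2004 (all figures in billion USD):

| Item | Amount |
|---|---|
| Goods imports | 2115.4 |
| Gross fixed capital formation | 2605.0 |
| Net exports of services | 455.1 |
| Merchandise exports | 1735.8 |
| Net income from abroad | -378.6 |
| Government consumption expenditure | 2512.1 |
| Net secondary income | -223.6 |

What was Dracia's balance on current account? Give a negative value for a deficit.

Goods balance = 1735.8 - 2115.4 = -379.6
Services balance = 455.1
Trade balance (goods + services) = -379.6 + 455.1 = 75.5
Net primary income = -378.6
Net secondary income = -223.6
Current account = 75.5 + (-378.6) + (-223.6) = -526.7

-526.7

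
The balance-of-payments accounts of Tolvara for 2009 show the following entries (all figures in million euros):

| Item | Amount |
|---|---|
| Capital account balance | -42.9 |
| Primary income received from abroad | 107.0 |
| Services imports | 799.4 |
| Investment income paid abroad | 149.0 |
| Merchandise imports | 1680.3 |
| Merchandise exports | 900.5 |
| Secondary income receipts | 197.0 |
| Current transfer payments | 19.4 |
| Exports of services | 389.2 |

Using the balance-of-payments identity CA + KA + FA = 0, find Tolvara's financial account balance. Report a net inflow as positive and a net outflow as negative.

Goods balance = 900.5 - 1680.3 = -779.8
Services balance = 389.2 - 799.4 = -410.2
Trade balance (goods + services) = -779.8 + (-410.2) = -1190.0
Net primary income = 107.0 - 149.0 = -42.0
Net secondary income = 197.0 - 19.4 = 177.6
Current account = -1190.0 + (-42.0) + 177.6 = -1054.4
Financial account = -(-1054.4 + (-42.9)) = 1097.3

1097.3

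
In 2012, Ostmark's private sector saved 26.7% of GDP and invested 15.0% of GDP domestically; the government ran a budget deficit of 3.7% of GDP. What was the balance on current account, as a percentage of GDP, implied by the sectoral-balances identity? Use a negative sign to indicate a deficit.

8.0

By the sectoral-balances identity, CA = (S_private - I) + (T - G).
Private balance = 26.7 - 15.0 = 11.7
Government balance (T - G) = -3.7
CA = 11.7 + (-3.7) = 8.0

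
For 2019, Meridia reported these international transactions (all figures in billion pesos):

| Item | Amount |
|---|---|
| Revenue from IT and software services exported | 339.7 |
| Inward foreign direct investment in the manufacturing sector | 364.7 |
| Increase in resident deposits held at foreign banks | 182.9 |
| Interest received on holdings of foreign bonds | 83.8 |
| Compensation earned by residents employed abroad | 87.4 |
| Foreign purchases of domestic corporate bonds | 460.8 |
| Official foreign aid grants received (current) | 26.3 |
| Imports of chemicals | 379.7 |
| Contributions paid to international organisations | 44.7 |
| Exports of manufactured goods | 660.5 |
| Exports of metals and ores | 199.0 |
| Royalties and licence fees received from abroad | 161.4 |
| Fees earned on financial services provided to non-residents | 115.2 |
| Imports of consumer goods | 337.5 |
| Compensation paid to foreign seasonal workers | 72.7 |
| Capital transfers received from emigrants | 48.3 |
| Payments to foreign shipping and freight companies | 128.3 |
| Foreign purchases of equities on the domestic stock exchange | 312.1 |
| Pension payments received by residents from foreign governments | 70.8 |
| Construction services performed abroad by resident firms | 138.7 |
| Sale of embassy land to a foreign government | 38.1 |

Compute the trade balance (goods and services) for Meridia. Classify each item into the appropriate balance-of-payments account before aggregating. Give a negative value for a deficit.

769.0

Goods: 660.5 - 337.5 - 379.7 + 199.0 = 142.3
Services: 161.4 - 128.3 + 339.7 + 115.2 + 138.7 = 626.7
Trade balance = 142.3 + 626.7 = 769.0
(Excluded from the trade balance — financial account: inward foreign direct investment in the manufacturing sector 364.7, increase in resident deposits held at foreign banks 182.9, foreign purchases of domestic corporate bonds 460.8, foreign purchases of equities on the domestic stock exchange 312.1; primary income: interest received on holdings of foreign bonds 83.8, compensation earned by residents employed abroad 87.4, compensation paid to foreign seasonal workers 72.7; secondary income: official foreign aid grants received (current) 26.3, contributions paid to international organisations 44.7, pension payments received by residents from foreign governments 70.8; capital account: capital transfers received from emigrants 48.3, sale of embassy land to a foreign government 38.1.)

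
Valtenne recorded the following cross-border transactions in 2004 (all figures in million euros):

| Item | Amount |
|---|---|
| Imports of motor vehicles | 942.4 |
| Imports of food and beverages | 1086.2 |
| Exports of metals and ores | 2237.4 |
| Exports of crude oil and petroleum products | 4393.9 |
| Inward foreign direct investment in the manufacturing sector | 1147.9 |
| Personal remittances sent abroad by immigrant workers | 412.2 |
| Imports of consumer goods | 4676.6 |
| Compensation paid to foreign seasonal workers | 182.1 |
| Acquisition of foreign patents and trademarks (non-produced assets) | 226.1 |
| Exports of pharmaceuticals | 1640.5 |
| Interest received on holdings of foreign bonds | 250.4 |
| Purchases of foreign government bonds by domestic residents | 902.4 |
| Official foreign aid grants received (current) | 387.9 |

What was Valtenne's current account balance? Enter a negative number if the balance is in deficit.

Goods: 4393.9 + 1640.5 + 2237.4 - 942.4 - 4676.6 - 1086.2 = 1566.6
Primary income: 250.4 - 182.1 = 68.3
Secondary income: -412.2 + 387.9 = -24.3
Current account = 1566.6 + 68.3 + (-24.3) = 1610.6
(Excluded from the current account — financial account: inward foreign direct investment in the manufacturing sector 1147.9, purchases of foreign government bonds by domestic residents 902.4; capital account: acquisition of foreign patents and trademarks (non-produced assets) 226.1.)

1610.6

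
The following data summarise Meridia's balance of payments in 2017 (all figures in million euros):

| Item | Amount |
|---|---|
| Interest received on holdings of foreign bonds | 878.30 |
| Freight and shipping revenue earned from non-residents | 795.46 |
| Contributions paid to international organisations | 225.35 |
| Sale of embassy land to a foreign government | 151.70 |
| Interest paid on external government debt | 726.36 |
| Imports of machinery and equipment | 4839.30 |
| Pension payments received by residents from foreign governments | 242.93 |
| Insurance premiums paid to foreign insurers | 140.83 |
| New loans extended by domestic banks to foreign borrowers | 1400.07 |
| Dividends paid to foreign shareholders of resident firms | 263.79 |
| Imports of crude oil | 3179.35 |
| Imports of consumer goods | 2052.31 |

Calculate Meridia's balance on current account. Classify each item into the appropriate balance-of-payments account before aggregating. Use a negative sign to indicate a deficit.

-9510.60

Goods: -2052.31 - 3179.35 - 4839.30 = -10070.96
Services: -140.83 + 795.46 = 654.63
Primary income: -726.36 - 263.79 + 878.30 = -111.85
Secondary income: 242.93 - 225.35 = 17.58
Current account = (-10070.96) + 654.63 + (-111.85) + 17.58 = -9510.60
(Excluded from the current account — capital account: sale of embassy land to a foreign government 151.70; financial account: new loans extended by domestic banks to foreign borrowers 1400.07.)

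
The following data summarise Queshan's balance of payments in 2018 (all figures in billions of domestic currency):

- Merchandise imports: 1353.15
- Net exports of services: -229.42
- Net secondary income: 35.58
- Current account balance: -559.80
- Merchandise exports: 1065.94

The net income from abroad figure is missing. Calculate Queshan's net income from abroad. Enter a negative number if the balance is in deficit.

Current account = goods balance + services balance + net primary income + net secondary income
Sum of the known components = -481.05
Net income from abroad = CA - (known components) = -559.80 - (-481.05) = -78.75

-78.75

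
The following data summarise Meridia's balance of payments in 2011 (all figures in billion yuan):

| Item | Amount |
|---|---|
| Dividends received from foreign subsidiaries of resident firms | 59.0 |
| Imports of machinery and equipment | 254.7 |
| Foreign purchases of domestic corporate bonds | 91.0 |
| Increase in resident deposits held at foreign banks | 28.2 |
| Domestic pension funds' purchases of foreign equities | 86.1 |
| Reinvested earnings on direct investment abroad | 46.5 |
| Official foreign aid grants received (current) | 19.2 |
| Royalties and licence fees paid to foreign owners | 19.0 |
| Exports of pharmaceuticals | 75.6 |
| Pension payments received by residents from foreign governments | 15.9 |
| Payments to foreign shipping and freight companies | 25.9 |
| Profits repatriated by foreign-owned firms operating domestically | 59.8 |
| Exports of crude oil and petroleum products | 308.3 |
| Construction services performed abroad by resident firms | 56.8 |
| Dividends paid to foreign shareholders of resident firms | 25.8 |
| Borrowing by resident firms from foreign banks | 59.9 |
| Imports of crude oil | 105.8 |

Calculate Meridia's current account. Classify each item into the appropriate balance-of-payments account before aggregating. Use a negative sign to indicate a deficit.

90.3

Goods: -254.7 + 75.6 + 308.3 - 105.8 = 23.4
Services: -19.0 + 56.8 - 25.9 = 11.9
Primary income: 46.5 + 59.0 - 59.8 - 25.8 = 19.9
Secondary income: 15.9 + 19.2 = 35.1
Current account = 23.4 + 11.9 + 19.9 + 35.1 = 90.3
(Excluded from the current account — financial account: foreign purchases of domestic corporate bonds 91.0, increase in resident deposits held at foreign banks 28.2, domestic pension funds' purchases of foreign equities 86.1, borrowing by resident firms from foreign banks 59.9.)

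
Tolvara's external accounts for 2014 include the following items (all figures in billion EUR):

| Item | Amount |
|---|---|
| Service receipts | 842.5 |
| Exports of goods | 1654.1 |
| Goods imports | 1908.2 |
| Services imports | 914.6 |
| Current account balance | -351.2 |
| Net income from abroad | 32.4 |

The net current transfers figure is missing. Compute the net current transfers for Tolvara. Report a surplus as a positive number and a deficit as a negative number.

-57.4

Current account = goods balance + services balance + net primary income + net secondary income
Sum of the known components = -293.8
Net current transfers = CA - (known components) = -351.2 - (-293.8) = -57.4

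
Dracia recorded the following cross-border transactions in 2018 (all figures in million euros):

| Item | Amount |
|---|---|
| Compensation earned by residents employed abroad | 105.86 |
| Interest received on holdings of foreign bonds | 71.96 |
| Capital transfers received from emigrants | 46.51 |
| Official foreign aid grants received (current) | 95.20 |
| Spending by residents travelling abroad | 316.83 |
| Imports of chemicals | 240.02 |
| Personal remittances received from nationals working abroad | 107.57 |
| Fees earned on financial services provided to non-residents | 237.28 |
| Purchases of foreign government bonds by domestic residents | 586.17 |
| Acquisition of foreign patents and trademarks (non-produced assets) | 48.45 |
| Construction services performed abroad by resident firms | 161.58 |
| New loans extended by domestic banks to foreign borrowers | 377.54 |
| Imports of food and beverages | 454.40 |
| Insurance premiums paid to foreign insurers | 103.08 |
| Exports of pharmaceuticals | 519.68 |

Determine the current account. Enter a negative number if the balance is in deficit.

Goods: 519.68 - 240.02 - 454.40 = -174.74
Services: 161.58 + 237.28 - 316.83 - 103.08 = -21.05
Primary income: 105.86 + 71.96 = 177.82
Secondary income: 95.20 + 107.57 = 202.77
Current account = (-174.74) + (-21.05) + 177.82 + 202.77 = 184.80
(Excluded from the current account — capital account: capital transfers received from emigrants 46.51, acquisition of foreign patents and trademarks (non-produced assets) 48.45; financial account: purchases of foreign government bonds by domestic residents 586.17, new loans extended by domestic banks to foreign borrowers 377.54.)

184.80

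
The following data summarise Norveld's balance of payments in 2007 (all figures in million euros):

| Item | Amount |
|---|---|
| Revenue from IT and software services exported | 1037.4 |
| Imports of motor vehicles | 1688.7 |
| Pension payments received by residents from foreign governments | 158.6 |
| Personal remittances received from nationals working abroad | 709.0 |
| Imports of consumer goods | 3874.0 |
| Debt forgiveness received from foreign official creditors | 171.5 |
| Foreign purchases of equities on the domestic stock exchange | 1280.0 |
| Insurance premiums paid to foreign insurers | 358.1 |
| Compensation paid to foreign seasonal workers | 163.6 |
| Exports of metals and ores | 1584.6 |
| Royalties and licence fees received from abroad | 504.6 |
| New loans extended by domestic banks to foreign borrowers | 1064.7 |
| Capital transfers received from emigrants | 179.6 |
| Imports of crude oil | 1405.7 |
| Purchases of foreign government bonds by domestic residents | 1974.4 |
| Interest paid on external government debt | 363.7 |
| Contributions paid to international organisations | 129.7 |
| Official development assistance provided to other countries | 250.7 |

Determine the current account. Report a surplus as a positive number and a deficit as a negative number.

Goods: -1405.7 + 1584.6 - 3874.0 - 1688.7 = -5383.8
Services: -358.1 + 1037.4 + 504.6 = 1183.9
Primary income: -363.7 - 163.6 = -527.3
Secondary income: 709.0 - 129.7 - 250.7 + 158.6 = 487.2
Current account = (-5383.8) + 1183.9 + (-527.3) + 487.2 = -4240.0
(Excluded from the current account — capital account: debt forgiveness received from foreign official creditors 171.5, capital transfers received from emigrants 179.6; financial account: foreign purchases of equities on the domestic stock exchange 1280.0, new loans extended by domestic banks to foreign borrowers 1064.7, purchases of foreign government bonds by domestic residents 1974.4.)

-4240.0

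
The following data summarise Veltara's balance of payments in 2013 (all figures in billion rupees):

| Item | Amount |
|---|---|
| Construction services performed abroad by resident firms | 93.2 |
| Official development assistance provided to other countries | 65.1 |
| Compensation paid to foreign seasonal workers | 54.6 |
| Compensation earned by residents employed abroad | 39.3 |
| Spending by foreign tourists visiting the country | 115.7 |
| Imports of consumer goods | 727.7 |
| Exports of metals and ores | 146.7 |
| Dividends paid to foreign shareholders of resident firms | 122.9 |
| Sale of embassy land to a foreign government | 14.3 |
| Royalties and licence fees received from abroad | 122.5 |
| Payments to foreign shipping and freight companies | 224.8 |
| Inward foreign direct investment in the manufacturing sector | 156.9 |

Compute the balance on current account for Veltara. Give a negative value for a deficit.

Goods: -727.7 + 146.7 = -581.0
Services: -224.8 + 115.7 + 93.2 + 122.5 = 106.6
Primary income: -54.6 + 39.3 - 122.9 = -138.2
Secondary income: -65.1
Current account = (-581.0) + 106.6 + (-138.2) + (-65.1) = -677.7
(Excluded from the current account — capital account: sale of embassy land to a foreign government 14.3; financial account: inward foreign direct investment in the manufacturing sector 156.9.)

-677.7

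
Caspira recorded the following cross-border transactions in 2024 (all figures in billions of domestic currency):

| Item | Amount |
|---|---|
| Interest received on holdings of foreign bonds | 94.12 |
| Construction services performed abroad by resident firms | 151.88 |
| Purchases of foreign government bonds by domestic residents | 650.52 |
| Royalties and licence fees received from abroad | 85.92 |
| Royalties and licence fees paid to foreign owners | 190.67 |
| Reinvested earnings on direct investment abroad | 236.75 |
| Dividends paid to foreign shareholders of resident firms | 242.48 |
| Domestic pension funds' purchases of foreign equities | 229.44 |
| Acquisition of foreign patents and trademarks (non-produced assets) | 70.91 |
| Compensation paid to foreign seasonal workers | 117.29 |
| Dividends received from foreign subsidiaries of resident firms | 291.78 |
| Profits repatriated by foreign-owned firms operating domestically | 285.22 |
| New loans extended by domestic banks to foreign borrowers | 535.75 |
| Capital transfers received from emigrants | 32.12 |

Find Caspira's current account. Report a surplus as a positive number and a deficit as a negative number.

24.79

Services: 151.88 - 190.67 + 85.92 = 47.13
Primary income: 94.12 - 117.29 - 242.48 + 291.78 + 236.75 - 285.22 = -22.34
Current account = 47.13 + (-22.34) = 24.79
(Excluded from the current account — financial account: purchases of foreign government bonds by domestic residents 650.52, domestic pension funds' purchases of foreign equities 229.44, new loans extended by domestic banks to foreign borrowers 535.75; capital account: acquisition of foreign patents and trademarks (non-produced assets) 70.91, capital transfers received from emigrants 32.12.)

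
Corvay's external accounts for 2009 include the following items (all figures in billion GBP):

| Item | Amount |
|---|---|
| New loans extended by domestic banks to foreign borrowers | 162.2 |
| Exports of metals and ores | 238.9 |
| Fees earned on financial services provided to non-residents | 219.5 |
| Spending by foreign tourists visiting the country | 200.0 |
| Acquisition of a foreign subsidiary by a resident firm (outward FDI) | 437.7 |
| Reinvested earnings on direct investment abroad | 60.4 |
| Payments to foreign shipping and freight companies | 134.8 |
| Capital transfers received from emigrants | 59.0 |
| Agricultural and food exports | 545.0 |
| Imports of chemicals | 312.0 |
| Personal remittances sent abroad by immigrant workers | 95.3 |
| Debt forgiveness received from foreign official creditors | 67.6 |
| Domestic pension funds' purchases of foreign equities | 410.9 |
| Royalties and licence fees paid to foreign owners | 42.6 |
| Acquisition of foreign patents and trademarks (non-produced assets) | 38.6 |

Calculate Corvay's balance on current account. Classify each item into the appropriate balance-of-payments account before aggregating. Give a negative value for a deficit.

679.1

Goods: -312.0 + 545.0 + 238.9 = 471.9
Services: -134.8 - 42.6 + 200.0 + 219.5 = 242.1
Primary income: 60.4
Secondary income: -95.3
Current account = 471.9 + 242.1 + 60.4 + (-95.3) = 679.1
(Excluded from the current account — financial account: new loans extended by domestic banks to foreign borrowers 162.2, acquisition of a foreign subsidiary by a resident firm (outward FDI) 437.7, domestic pension funds' purchases of foreign equities 410.9; capital account: capital transfers received from emigrants 59.0, debt forgiveness received from foreign official creditors 67.6, acquisition of foreign patents and trademarks (non-produced assets) 38.6.)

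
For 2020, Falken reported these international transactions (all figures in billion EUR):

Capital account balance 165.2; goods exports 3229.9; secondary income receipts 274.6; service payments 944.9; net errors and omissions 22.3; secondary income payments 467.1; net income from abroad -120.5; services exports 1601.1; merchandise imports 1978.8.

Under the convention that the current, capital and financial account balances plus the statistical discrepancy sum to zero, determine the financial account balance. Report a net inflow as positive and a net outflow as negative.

Goods balance = 3229.9 - 1978.8 = 1251.1
Services balance = 1601.1 - 944.9 = 656.2
Trade balance (goods + services) = 1251.1 + 656.2 = 1907.3
Net primary income = -120.5
Net secondary income = 274.6 - 467.1 = -192.5
Current account = 1907.3 + (-120.5) + (-192.5) = 1594.3
Financial account = -(1594.3 + 165.2 + 22.3) = -1781.8

-1781.8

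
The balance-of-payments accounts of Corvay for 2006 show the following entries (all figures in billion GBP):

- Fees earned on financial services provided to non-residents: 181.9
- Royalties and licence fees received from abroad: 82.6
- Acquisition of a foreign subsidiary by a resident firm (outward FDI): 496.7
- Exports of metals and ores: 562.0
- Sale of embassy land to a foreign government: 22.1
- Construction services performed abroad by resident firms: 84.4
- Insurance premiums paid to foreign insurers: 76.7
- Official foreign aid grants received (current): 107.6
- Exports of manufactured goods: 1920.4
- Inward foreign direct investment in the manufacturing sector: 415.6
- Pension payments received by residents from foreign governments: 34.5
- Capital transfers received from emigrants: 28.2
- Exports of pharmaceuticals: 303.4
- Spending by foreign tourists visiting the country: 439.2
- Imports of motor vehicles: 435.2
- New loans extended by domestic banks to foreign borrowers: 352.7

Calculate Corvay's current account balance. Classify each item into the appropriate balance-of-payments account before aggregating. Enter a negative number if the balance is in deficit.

Goods: -435.2 + 562.0 + 303.4 + 1920.4 = 2350.6
Services: 84.4 + 181.9 + 439.2 + 82.6 - 76.7 = 711.4
Secondary income: 34.5 + 107.6 = 142.1
Current account = 2350.6 + 711.4 + 142.1 = 3204.1
(Excluded from the current account — financial account: acquisition of a foreign subsidiary by a resident firm (outward FDI) 496.7, inward foreign direct investment in the manufacturing sector 415.6, new loans extended by domestic banks to foreign borrowers 352.7; capital account: sale of embassy land to a foreign government 22.1, capital transfers received from emigrants 28.2.)

3204.1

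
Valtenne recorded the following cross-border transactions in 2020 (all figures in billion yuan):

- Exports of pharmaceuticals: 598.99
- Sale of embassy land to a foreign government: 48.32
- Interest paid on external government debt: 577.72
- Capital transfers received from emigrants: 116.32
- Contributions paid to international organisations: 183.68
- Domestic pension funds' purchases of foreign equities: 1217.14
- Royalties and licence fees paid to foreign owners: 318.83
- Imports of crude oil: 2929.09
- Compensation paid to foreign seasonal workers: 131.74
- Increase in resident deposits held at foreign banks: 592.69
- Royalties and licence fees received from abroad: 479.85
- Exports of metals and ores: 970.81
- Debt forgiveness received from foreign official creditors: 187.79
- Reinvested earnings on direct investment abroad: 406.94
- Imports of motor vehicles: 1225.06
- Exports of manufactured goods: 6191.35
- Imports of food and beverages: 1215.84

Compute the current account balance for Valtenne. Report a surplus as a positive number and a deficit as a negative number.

Goods: -2929.09 - 1225.06 + 598.99 - 1215.84 + 6191.35 + 970.81 = 2391.16
Services: -318.83 + 479.85 = 161.02
Primary income: -131.74 - 577.72 + 406.94 = -302.52
Secondary income: -183.68
Current account = 2391.16 + 161.02 + (-302.52) + (-183.68) = 2065.98
(Excluded from the current account — capital account: sale of embassy land to a foreign government 48.32, capital transfers received from emigrants 116.32, debt forgiveness received from foreign official creditors 187.79; financial account: domestic pension funds' purchases of foreign equities 1217.14, increase in resident deposits held at foreign banks 592.69.)

2065.98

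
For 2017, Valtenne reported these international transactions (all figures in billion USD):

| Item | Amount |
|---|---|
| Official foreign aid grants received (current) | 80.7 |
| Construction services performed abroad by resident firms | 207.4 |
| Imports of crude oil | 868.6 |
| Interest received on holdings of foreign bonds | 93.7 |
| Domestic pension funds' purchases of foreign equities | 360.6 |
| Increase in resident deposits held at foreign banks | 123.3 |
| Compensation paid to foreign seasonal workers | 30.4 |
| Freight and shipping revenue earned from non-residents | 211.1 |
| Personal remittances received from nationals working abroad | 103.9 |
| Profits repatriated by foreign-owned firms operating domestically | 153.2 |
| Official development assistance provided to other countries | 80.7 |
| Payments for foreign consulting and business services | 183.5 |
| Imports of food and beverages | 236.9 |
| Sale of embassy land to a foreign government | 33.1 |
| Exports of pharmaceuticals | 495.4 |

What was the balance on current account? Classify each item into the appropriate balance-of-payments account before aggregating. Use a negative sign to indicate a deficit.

-361.1

Goods: 495.4 - 868.6 - 236.9 = -610.1
Services: 211.1 - 183.5 + 207.4 = 235.0
Primary income: -153.2 - 30.4 + 93.7 = -89.9
Secondary income: 103.9 - 80.7 + 80.7 = 103.9
Current account = (-610.1) + 235.0 + (-89.9) + 103.9 = -361.1
(Excluded from the current account — financial account: domestic pension funds' purchases of foreign equities 360.6, increase in resident deposits held at foreign banks 123.3; capital account: sale of embassy land to a foreign government 33.1.)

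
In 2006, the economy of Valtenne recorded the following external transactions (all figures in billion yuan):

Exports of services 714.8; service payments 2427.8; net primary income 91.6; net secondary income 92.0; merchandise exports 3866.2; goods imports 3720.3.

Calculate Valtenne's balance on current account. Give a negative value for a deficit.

Goods balance = 3866.2 - 3720.3 = 145.9
Services balance = 714.8 - 2427.8 = -1713.0
Trade balance (goods + services) = 145.9 + (-1713.0) = -1567.1
Net primary income = 91.6
Net secondary income = 92.0
Current account = -1567.1 + 91.6 + 92.0 = -1383.5

-1383.5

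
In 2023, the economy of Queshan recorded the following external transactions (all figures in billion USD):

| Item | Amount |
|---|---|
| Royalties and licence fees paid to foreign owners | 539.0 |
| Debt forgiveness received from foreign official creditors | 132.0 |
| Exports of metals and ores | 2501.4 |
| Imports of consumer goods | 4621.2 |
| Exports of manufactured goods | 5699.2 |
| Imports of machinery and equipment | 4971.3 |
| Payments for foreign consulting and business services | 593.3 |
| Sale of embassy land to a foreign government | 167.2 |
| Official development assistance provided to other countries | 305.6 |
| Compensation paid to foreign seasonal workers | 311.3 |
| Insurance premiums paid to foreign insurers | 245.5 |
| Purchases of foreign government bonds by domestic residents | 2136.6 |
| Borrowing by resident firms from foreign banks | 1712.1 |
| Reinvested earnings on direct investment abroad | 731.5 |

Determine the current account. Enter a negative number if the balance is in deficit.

-2655.1

Goods: 5699.2 + 2501.4 - 4621.2 - 4971.3 = -1391.9
Services: -539.0 - 593.3 - 245.5 = -1377.8
Primary income: -311.3 + 731.5 = 420.2
Secondary income: -305.6
Current account = (-1391.9) + (-1377.8) + 420.2 + (-305.6) = -2655.1
(Excluded from the current account — capital account: debt forgiveness received from foreign official creditors 132.0, sale of embassy land to a foreign government 167.2; financial account: purchases of foreign government bonds by domestic residents 2136.6, borrowing by resident firms from foreign banks 1712.1.)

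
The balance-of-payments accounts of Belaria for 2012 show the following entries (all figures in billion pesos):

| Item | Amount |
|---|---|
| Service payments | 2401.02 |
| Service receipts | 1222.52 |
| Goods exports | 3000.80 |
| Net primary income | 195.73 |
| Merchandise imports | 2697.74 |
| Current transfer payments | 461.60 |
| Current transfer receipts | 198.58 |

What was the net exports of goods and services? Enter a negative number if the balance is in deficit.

Goods balance = 3000.80 - 2697.74 = 303.06
Services balance = 1222.52 - 2401.02 = -1178.50
Trade balance (goods + services) = 303.06 + (-1178.50) = -875.44

-875.44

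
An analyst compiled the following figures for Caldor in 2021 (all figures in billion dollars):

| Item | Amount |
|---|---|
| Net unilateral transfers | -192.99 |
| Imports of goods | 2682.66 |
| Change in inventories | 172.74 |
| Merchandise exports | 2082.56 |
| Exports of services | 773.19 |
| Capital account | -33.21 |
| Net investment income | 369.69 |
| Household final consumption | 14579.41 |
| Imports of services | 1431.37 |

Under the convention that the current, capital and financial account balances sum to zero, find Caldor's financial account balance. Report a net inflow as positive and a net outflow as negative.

Goods balance = 2082.56 - 2682.66 = -600.10
Services balance = 773.19 - 1431.37 = -658.18
Trade balance (goods + services) = -600.10 + (-658.18) = -1258.28
Net primary income = 369.69
Net secondary income = -192.99
Current account = -1258.28 + 369.69 + (-192.99) = -1081.58
Financial account = -(-1081.58 + (-33.21)) = 1114.79

1114.79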